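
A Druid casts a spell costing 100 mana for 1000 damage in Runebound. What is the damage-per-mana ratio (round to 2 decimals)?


Efficiency = damage / mana
= 1000 / 100
= 10.00

10.00 dmg/mana


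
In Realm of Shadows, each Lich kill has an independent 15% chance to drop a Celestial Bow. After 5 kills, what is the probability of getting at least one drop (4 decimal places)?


P(at least one) = 1 - P(none) = 1 - (1-p)^n
p = 15/100 = 0.15
1 - p = 0.85
(1 - p)^5 = 0.85^5 = 0.443705
P(at least one) = 1 - 0.443705 = 0.5563

0.5563


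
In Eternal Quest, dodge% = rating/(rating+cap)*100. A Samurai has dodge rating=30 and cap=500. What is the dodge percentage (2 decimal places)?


dodge% = 30 / (30 + 500) * 100
= 30 / 530 * 100
= 0.056604 * 100
= 5.66%

5.66%


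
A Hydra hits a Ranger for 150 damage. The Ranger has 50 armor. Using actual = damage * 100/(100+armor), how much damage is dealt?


actual = 150 * 100 / (100 + 50)
= 150 * 100 / 150
= 15000 / 150
= 100.00

100.00 damage


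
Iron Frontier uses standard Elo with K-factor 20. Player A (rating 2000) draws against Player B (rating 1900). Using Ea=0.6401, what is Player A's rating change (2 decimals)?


Elo update: delta = K * (S - Ea), where S = 0.5 (draws)
S - Ea = 0.5 - 0.6401 = -0.1401
Rating change = 20 * -0.1401
= -2.80

-2.80 rating points


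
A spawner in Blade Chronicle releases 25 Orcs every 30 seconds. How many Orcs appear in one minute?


Spawns per minute = count * (60 / interval)
= 25 * (60 / 30)
= 25 * 2.0
= 50.0

50.0 per minute


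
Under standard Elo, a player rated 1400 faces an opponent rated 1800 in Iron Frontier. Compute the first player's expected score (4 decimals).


Elo expected score: Ea = 1/(1 + 10^((Rb-Ra)/400))
Rb - Ra = 1800 - 1400 = 400
(Rb-Ra)/400 = 400/400 = 1.0
10^1.0 = 10.0
Ea = 1/(1 + 10.0) = 1/11.0 = 0.0909

0.0909


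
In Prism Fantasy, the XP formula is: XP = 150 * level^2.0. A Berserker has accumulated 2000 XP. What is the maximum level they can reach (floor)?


XP = 150 * level^2.0, so level = (XP / 150)^(1/2.0)
= (2000 / 150)^(1/2.0)
= 13.3333^0.5
= 3.6515
Floor: level = 3

level 3


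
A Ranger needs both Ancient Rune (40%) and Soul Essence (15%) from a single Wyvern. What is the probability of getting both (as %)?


For independent events, P(both) = P(A) * P(B)
= 40% * 15%
= 600 / 100 %
= 6.0%

6.0%


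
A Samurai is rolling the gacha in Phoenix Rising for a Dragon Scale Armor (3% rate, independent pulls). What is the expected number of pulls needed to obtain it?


Expected pulls for a geometric distribution = 1/p = 100 / rate%
= 100 / 3
= 33.33

33.33 pulls


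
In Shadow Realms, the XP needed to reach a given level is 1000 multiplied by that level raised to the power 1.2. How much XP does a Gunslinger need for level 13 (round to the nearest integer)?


XP = 1000 * level^1.2
Substitute level = 13:
XP = 1000 * 13^1.2
= 1000 * 21.7136
= 21714

21714 XP


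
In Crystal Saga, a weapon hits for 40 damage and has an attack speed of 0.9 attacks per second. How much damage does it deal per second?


DPS = damage * attack_speed
= 40 * 0.9
= 36.0

36.0 DPS


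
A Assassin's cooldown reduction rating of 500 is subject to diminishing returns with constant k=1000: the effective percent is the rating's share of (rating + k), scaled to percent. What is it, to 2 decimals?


effective% = rating / (rating + k) * 100
= 500 / (500 + 1000) * 100
= 500 / 1500 * 100
= 0.333333 * 100
= 33.33%

33.33%


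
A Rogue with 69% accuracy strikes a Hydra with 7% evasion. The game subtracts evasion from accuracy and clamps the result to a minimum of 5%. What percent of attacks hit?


accuracy - evasion = 69 - 7 = 62
Apply floor: max(62, 5) = 62
Hit chance = 62%

62%


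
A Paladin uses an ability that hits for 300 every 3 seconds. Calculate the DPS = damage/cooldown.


DPS = damage / cooldown
= 300 / 3
= 100.00

100.00 DPS


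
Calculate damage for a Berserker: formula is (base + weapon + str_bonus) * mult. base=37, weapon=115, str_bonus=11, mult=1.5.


Sum base + weapon + str = 37 + 115 + 11 = 163
Multiply by 1.5:
163 * 1.5 = 244.5

244.5 damage


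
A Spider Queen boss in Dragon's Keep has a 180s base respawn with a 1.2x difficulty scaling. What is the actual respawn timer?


Respawn time = base * multiplier
= 180 * 1.2
= 216.0 seconds

216.0 seconds


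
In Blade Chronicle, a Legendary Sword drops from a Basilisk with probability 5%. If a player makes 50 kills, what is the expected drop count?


Expected drops = kills * (drop_rate / 100)
= 50 * (5 / 100)
= 50 * 0.05
= 2.5

2.5 drops


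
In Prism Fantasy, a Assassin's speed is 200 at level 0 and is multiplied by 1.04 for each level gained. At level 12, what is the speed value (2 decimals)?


value = base * growth^level
= 200 * 1.04^12
= 200 * 1.601032
= 320.21

320.21 speed


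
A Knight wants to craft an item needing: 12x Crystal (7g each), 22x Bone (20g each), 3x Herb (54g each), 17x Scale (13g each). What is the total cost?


Cost breakdown:
  Crystal: 12 * 7 = 84
  Bone: 22 * 20 = 440
  Herb: 3 * 54 = 162
  Scale: 17 * 13 = 221
Total = 84 + 440 + 162 + 221 = 907

907 gold


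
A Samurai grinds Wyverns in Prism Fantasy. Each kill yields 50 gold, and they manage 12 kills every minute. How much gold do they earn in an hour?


Gold per minute = 50 * 12 = 600
Gold per hour = 600 * 60 = 36000

36000 gold/hour


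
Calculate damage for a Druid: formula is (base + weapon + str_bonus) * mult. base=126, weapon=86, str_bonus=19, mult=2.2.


Sum base + weapon + str = 126 + 86 + 19 = 231
Multiply by 2.2:
231 * 2.2 = 508.2

508.2 damage


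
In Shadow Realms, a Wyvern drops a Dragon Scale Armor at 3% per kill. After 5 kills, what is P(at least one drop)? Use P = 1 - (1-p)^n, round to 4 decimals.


P(at least one) = 1 - P(none) = 1 - (1-p)^n
p = 3/100 = 0.03
1 - p = 0.97
(1 - p)^5 = 0.97^5 = 0.858734
P(at least one) = 1 - 0.858734 = 0.1413

0.1413


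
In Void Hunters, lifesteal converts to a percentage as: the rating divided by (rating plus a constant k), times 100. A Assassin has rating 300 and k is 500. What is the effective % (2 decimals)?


effective% = rating / (rating + k) * 100
= 300 / (300 + 500) * 100
= 300 / 800 * 100
= 0.375 * 100
= 37.50%

37.50%


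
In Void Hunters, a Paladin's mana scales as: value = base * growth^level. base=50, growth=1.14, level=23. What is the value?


value = base * growth^level
= 50 * 1.14^23
= 50 * 20.361585
= 1018.08

1018.08 mana


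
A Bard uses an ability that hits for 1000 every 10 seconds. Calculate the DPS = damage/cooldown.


DPS = damage / cooldown
= 1000 / 10
= 100.00

100.00 DPS


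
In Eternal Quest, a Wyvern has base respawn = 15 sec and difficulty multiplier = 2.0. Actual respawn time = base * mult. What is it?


Respawn time = base * multiplier
= 15 * 2.0
= 30.0 seconds

30.0 seconds


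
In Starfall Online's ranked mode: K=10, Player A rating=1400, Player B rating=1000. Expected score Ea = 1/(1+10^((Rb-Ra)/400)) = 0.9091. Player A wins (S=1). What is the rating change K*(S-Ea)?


Elo update: delta = K * (S - Ea), where S = 1 (wins)
S - Ea = 1 - 0.9091 = 0.0909
Rating change = 10 * 0.0909
= 0.91

0.91 rating points


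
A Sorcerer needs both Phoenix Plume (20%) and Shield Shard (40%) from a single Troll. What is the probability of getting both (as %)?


For independent events, P(both) = P(A) * P(B)
= 20% * 40%
= 800 / 100 %
= 8.0%

8.0%


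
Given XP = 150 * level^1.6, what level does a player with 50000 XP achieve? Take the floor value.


XP = 150 * level^1.6, so level = (XP / 150)^(1/1.6)
= (50000 / 150)^(1/1.6)
= 333.3333^0.625
= 37.7398
Floor: level = 37

level 37


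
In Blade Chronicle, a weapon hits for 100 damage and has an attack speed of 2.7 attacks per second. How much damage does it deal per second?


DPS = damage * attack_speed
= 100 * 2.7
= 270.0

270.0 DPS


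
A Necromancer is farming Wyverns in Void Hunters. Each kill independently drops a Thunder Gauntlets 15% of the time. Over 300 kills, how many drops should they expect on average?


Expected drops = kills * (drop_rate / 100)
= 300 * (15 / 100)
= 300 * 0.15
= 45.0

45.0 drops


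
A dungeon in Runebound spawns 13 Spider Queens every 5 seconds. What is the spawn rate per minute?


Spawns per minute = count * (60 / interval)
= 13 * (60 / 5)
= 13 * 12.0
= 156.0

156.0 per minute


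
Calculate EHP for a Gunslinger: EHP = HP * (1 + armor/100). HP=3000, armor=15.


EHP = 3000 * (1 + 15/100)
= 3000 * (1 + 0.15)
= 3000 * 1.15
= 3450.0

3450.0 EHP


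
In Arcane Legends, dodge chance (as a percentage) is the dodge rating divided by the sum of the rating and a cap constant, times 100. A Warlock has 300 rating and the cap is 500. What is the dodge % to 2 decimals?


dodge% = 300 / (300 + 500) * 100
= 300 / 800 * 100
= 0.375 * 100
= 37.50%

37.50%


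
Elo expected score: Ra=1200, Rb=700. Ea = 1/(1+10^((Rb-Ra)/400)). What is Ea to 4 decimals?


Elo expected score: Ea = 1/(1 + 10^((Rb-Ra)/400))
Rb - Ra = 700 - 1200 = -500
(Rb-Ra)/400 = -500/400 = -1.25
10^-1.25 = 0.056234
Ea = 1/(1 + 0.056234) = 1/1.056234 = 0.9468

0.9468


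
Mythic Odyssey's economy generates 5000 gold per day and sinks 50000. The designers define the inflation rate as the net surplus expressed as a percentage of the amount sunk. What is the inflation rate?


Net gold = 5000 - 50000 = -45000
Inflation rate = net / sunk * 100 = -45000 / 50000 * 100
= -0.9 * 100
= -90.00%

-90.00%


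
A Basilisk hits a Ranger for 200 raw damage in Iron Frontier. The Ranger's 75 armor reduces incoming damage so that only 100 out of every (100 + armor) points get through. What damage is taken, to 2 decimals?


actual = 200 * 100 / (100 + 75)
= 200 * 100 / 175
= 20000 / 175
= 114.29

114.29 damage


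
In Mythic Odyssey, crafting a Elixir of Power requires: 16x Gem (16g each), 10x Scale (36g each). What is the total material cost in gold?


Cost breakdown:
  Gem: 16 * 16 = 256
  Scale: 10 * 36 = 360
Total = 256 + 360 = 616

616 gold


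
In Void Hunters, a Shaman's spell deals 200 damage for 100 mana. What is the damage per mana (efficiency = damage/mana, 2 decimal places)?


Efficiency = damage / mana
= 200 / 100
= 2.00

2.00 dmg/mana


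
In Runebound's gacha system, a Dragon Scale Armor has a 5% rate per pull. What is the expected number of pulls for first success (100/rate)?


Expected pulls for a geometric distribution = 1/p = 100 / rate%
= 100 / 5
= 20.0

20.0 pulls


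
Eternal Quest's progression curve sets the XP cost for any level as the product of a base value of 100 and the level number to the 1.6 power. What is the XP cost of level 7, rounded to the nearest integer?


XP = 100 * level^1.6
Substitute level = 7:
XP = 100 * 7^1.6
= 100 * 22.4987
= 2250

2250 XP


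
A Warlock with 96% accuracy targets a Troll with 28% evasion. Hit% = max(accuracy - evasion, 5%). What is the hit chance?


accuracy - evasion = 96 - 28 = 68
Apply floor: max(68, 5) = 68
Hit chance = 68%

68%


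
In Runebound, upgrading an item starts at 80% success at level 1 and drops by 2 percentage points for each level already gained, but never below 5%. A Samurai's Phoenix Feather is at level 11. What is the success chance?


raw_rate = 80 - 2 * (11 - 1)
= 80 - 2 * 10
= 80 - 20
= 60
Apply floor: max(60, 5) = 60%

60%


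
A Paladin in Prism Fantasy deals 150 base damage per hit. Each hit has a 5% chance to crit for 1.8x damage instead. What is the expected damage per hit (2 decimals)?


E[dmg] = base * (1 + crit_chance * (crit_mult - 1))
cc as decimal = 5/100 = 0.05
cm - 1 = 1.8 - 1 = 0.8
Bonus factor = 0.05 * 0.8 = 0.04
Total multiplier = 1 + 0.04 = 1.04
Expected damage = 150 * 1.04 = 156.00

156.00 damage


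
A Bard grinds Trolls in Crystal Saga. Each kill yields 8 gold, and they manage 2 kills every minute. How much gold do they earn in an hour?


Gold per minute = 8 * 2 = 16
Gold per hour = 16 * 60 = 960

960 gold/hour


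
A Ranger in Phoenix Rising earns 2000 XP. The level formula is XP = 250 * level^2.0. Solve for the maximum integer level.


XP = 250 * level^2.0, so level = (XP / 250)^(1/2.0)
= (2000 / 250)^(1/2.0)
= 8.0^0.5
= 2.8284
Floor: level = 2

level 2


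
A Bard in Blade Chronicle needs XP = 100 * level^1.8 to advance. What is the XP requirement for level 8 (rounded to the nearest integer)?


XP = 100 * level^1.8
Substitute level = 8:
XP = 100 * 8^1.8
= 100 * 42.2243
= 4222

4222 XP


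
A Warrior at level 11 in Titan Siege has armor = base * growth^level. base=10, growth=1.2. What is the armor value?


value = base * growth^level
= 10 * 1.2^11
= 10 * 7.430084
= 74.30

74.30 armor


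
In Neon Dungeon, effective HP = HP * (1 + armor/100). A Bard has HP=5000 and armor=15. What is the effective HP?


EHP = 5000 * (1 + 15/100)
= 5000 * (1 + 0.15)
= 5000 * 1.15
= 5750.0

5750.0 EHP


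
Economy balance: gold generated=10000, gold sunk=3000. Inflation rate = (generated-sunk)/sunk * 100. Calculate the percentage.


Net gold = 10000 - 3000 = 7000
Inflation rate = net / sunk * 100 = 7000 / 3000 * 100
= 2.333333 * 100
= 233.33%

233.33%


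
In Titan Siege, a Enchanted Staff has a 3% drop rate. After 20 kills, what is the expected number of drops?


Expected drops = kills * (drop_rate / 100)
= 20 * (3 / 100)
= 20 * 0.03
= 0.6

0.6 drops


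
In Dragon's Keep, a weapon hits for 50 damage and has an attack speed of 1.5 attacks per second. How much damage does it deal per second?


DPS = damage * attack_speed
= 50 * 1.5
= 75.0

75.0 DPS


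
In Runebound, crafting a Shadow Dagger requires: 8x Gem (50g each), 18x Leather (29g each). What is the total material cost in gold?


Cost breakdown:
  Gem: 8 * 50 = 400
  Leather: 18 * 29 = 522
Total = 400 + 522 = 922

922 gold


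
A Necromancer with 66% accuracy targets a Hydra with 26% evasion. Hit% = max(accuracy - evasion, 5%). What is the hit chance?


accuracy - evasion = 66 - 26 = 40
Apply floor: max(40, 5) = 40
Hit chance = 40%

40%


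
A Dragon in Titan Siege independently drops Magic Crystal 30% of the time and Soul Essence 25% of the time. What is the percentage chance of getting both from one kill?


For independent events, P(both) = P(A) * P(B)
= 30% * 25%
= 750 / 100 %
= 7.5%

7.5%


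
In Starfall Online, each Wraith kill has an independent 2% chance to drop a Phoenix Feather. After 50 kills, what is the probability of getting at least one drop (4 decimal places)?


P(at least one) = 1 - P(none) = 1 - (1-p)^n
p = 2/100 = 0.02
1 - p = 0.98
(1 - p)^50 = 0.98^50 = 0.364170
P(at least one) = 1 - 0.364170 = 0.6358

0.6358


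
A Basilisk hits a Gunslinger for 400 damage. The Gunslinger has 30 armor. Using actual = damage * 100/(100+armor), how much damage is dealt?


actual = 400 * 100 / (100 + 30)
= 400 * 100 / 130
= 40000 / 130
= 307.69

307.69 damage


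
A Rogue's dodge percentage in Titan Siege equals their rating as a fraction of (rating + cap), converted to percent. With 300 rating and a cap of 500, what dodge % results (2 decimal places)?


dodge% = 300 / (300 + 500) * 100
= 300 / 800 * 100
= 0.375 * 100
= 37.50%

37.50%


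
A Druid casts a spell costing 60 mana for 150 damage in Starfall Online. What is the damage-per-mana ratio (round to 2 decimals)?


Efficiency = damage / mana
= 150 / 60
= 2.50

2.50 dmg/mana


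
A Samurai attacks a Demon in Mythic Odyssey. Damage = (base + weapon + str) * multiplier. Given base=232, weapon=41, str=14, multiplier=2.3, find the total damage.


Sum base + weapon + str = 232 + 41 + 14 = 287
Multiply by 2.3:
287 * 2.3 = 660.1

660.1 damage


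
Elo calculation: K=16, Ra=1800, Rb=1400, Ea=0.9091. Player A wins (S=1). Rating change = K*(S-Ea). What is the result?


Elo update: delta = K * (S - Ea), where S = 1 (wins)
S - Ea = 1 - 0.9091 = 0.0909
Rating change = 16 * 0.0909
= 1.45

1.45 rating points


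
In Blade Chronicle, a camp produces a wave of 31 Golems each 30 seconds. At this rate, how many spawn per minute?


Spawns per minute = count * (60 / interval)
= 31 * (60 / 30)
= 31 * 2.0
= 62.0

62.0 per minute


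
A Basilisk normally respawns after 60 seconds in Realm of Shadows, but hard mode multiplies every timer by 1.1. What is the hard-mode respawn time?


Respawn time = base * multiplier
= 60 * 1.1
= 66.0 seconds

66.0 seconds


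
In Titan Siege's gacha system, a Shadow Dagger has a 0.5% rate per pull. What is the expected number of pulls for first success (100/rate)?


Expected pulls for a geometric distribution = 1/p = 100 / rate%
= 100 / 0.5
= 200.0

200.0 pulls


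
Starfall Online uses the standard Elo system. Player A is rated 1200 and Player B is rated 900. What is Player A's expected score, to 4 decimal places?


Elo expected score: Ea = 1/(1 + 10^((Rb-Ra)/400))
Rb - Ra = 900 - 1200 = -300
(Rb-Ra)/400 = -300/400 = -0.75
10^-0.75 = 0.177828
Ea = 1/(1 + 0.177828) = 1/1.177828 = 0.8490

0.8490


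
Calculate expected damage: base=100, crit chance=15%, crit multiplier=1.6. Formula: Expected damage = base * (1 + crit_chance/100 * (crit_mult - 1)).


E[dmg] = base * (1 + crit_chance * (crit_mult - 1))
cc as decimal = 15/100 = 0.15
cm - 1 = 1.6 - 1 = 0.6
Bonus factor = 0.15 * 0.6 = 0.09
Total multiplier = 1 + 0.09 = 1.09
Expected damage = 100 * 1.09 = 109.00

109.00 damage


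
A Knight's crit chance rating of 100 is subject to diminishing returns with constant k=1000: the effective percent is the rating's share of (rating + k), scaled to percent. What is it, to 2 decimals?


effective% = rating / (rating + k) * 100
= 100 / (100 + 1000) * 100
= 100 / 1100 * 100
= 0.090909 * 100
= 9.09%

9.09%


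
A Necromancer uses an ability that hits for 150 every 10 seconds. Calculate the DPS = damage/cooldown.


DPS = damage / cooldown
= 150 / 10
= 15.00

15.00 DPS


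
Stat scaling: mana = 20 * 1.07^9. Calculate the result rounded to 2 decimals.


value = base * growth^level
= 20 * 1.07^9
= 20 * 1.838459
= 36.77

36.77 mana


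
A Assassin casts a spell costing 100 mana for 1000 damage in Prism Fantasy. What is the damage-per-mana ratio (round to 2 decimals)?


Efficiency = damage / mana
= 1000 / 100
= 10.00

10.00 dmg/mana


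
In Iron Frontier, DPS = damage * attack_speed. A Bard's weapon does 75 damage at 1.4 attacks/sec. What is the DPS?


DPS = damage * attack_speed
= 75 * 1.4
= 105.0

105.0 DPS


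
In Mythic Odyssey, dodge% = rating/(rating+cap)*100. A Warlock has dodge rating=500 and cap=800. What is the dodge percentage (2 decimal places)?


dodge% = 500 / (500 + 800) * 100
= 500 / 1300 * 100
= 0.384615 * 100
= 38.46%

38.46%


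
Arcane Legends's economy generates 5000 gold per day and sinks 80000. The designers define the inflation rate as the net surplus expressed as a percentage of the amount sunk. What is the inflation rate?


Net gold = 5000 - 80000 = -75000
Inflation rate = net / sunk * 100 = -75000 / 80000 * 100
= -0.9375 * 100
= -93.75%

-93.75%


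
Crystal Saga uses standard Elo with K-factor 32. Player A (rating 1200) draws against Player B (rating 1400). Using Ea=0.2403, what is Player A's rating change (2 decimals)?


Elo update: delta = K * (S - Ea), where S = 0.5 (draws)
S - Ea = 0.5 - 0.2403 = 0.2597
Rating change = 32 * 0.2597
= 8.31

8.31 rating points


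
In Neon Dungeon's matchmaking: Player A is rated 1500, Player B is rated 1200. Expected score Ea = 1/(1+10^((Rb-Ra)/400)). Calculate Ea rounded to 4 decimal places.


Elo expected score: Ea = 1/(1 + 10^((Rb-Ra)/400))
Rb - Ra = 1200 - 1500 = -300
(Rb-Ra)/400 = -300/400 = -0.75
10^-0.75 = 0.177828
Ea = 1/(1 + 0.177828) = 1/1.177828 = 0.8490

0.8490


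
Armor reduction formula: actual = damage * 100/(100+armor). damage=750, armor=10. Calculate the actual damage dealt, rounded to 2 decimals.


actual = 750 * 100 / (100 + 10)
= 750 * 100 / 110
= 75000 / 110
= 681.82

681.82 damage


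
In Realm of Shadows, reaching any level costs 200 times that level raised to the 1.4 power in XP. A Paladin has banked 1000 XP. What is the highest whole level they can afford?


XP = 200 * level^1.4, so level = (XP / 200)^(1/1.4)
= (1000 / 200)^(1/1.4)
= 5.0^0.7143
= 3.1569
Floor: level = 3

level 3


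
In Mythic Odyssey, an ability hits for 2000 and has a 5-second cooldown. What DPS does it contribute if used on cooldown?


DPS = damage / cooldown
= 2000 / 5
= 400.00

400.00 DPS


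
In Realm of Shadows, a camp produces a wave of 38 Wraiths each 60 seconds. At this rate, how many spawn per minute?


Spawns per minute = count * (60 / interval)
= 38 * (60 / 60)
= 38 * 1.0
= 38.0

38.0 per minute


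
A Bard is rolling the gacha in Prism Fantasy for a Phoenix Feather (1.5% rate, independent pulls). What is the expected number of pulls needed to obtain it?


Expected pulls for a geometric distribution = 1/p = 100 / rate%
= 100 / 1.5
= 66.67

66.67 pulls


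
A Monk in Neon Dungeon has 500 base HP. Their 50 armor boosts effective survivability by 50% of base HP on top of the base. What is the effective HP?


EHP = 500 * (1 + 50/100)
= 500 * (1 + 0.5)
= 500 * 1.5
= 750.0

750.0 EHP


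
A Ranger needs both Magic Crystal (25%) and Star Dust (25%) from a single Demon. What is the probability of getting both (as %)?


For independent events, P(both) = P(A) * P(B)
= 25% * 25%
= 625 / 100 %
= 6.25%

6.25%


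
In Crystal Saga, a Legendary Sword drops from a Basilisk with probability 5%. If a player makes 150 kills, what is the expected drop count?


Expected drops = kills * (drop_rate / 100)
= 150 * (5 / 100)
= 150 * 0.05
= 7.5

7.5 drops


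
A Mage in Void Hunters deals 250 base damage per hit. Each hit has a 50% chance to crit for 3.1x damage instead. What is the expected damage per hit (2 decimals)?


E[dmg] = base * (1 + crit_chance * (crit_mult - 1))
cc as decimal = 50/100 = 0.5
cm - 1 = 3.1 - 1 = 2.1
Bonus factor = 0.5 * 2.1 = 1.05
Total multiplier = 1 + 1.05 = 2.05
Expected damage = 250 * 2.05 = 512.50

512.50 damage


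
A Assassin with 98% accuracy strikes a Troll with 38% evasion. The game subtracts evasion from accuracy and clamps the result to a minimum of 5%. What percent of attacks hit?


accuracy - evasion = 98 - 38 = 60
Apply floor: max(60, 5) = 60
Hit chance = 60%

60%


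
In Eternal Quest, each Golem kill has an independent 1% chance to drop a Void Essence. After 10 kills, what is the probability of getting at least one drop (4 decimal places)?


P(at least one) = 1 - P(none) = 1 - (1-p)^n
p = 1/100 = 0.01
1 - p = 0.99
(1 - p)^10 = 0.99^10 = 0.904382
P(at least one) = 1 - 0.904382 = 0.0956

0.0956


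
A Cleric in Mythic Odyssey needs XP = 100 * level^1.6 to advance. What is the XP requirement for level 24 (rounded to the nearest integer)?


XP = 100 * level^1.6
Substitute level = 24:
XP = 100 * 24^1.6
= 100 * 161.5615
= 16156

16156 XP


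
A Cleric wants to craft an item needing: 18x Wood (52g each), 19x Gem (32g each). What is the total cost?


Cost breakdown:
  Wood: 18 * 52 = 936
  Gem: 19 * 32 = 608
Total = 936 + 608 = 1544

1544 gold


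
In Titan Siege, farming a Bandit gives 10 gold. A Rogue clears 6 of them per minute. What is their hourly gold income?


Gold per minute = 10 * 6 = 60
Gold per hour = 60 * 60 = 3600

3600 gold/hour


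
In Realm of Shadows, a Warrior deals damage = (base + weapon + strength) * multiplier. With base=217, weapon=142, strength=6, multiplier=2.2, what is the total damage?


Sum base + weapon + str = 217 + 142 + 6 = 365
Multiply by 2.2:
365 * 2.2 = 803.0

803.0 damage


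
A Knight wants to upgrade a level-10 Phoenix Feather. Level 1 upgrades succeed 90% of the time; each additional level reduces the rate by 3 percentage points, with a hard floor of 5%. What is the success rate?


raw_rate = 90 - 3 * (10 - 1)
= 90 - 3 * 9
= 90 - 27
= 63
Apply floor: max(63, 5) = 63%

63%


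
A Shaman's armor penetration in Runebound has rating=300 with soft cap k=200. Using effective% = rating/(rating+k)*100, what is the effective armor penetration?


effective% = rating / (rating + k) * 100
= 300 / (300 + 200) * 100
= 300 / 500 * 100
= 0.6 * 100
= 60.00%

60.00%


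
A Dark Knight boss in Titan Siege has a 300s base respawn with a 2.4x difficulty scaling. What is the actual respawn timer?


Respawn time = base * multiplier
= 300 * 2.4
= 720.0 seconds

720.0 seconds


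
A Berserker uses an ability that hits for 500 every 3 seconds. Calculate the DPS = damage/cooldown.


DPS = damage / cooldown
= 500 / 3
= 166.67

166.67 DPS


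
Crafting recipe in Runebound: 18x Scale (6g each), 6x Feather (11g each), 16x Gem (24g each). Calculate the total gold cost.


Cost breakdown:
  Scale: 18 * 6 = 108
  Feather: 6 * 11 = 66
  Gem: 16 * 24 = 384
Total = 108 + 66 + 384 = 558

558 gold


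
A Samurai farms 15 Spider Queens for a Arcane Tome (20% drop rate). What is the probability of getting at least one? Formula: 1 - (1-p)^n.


P(at least one) = 1 - P(none) = 1 - (1-p)^n
p = 20/100 = 0.2
1 - p = 0.8
(1 - p)^15 = 0.8^15 = 0.035184
P(at least one) = 1 - 0.035184 = 0.9648

0.9648


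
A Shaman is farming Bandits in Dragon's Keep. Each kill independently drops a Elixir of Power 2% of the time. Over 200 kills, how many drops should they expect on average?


Expected drops = kills * (drop_rate / 100)
= 200 * (2 / 100)
= 200 * 0.02
= 4.0

4.0 drops


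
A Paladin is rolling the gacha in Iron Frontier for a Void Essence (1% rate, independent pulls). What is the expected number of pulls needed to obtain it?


Expected pulls for a geometric distribution = 1/p = 100 / rate%
= 100 / 1
= 100.0

100.0 pulls


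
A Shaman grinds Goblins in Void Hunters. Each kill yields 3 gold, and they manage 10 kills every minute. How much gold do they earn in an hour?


Gold per minute = 3 * 10 = 30
Gold per hour = 30 * 60 = 1800

1800 gold/hour


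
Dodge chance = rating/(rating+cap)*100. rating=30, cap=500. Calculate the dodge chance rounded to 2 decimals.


dodge% = 30 / (30 + 500) * 100
= 30 / 530 * 100
= 0.056604 * 100
= 5.66%

5.66%


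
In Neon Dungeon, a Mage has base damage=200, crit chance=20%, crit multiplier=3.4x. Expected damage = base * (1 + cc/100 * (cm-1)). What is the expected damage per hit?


E[dmg] = base * (1 + crit_chance * (crit_mult - 1))
cc as decimal = 20/100 = 0.2
cm - 1 = 3.4 - 1 = 2.4
Bonus factor = 0.2 * 2.4 = 0.48
Total multiplier = 1 + 0.48 = 1.48
Expected damage = 200 * 1.48 = 296.00

296.00 damage


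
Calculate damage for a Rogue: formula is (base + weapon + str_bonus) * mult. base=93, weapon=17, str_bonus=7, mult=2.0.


Sum base + weapon + str = 93 + 17 + 7 = 117
Multiply by 2.0:
117 * 2.0 = 234.0

234.0 damage


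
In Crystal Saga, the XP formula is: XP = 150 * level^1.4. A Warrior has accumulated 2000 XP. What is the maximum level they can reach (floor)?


XP = 150 * level^1.4, so level = (XP / 150)^(1/1.4)
= (2000 / 150)^(1/1.4)
= 13.3333^0.7143
= 6.361
Floor: level = 6

level 6


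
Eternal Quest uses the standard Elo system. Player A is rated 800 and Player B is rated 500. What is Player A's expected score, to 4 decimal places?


Elo expected score: Ea = 1/(1 + 10^((Rb-Ra)/400))
Rb - Ra = 500 - 800 = -300
(Rb-Ra)/400 = -300/400 = -0.75
10^-0.75 = 0.177828
Ea = 1/(1 + 0.177828) = 1/1.177828 = 0.8490

0.8490


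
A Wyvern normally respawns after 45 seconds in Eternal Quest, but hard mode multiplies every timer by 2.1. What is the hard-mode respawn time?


Respawn time = base * multiplier
= 45 * 2.1
= 94.5 seconds

94.5 seconds


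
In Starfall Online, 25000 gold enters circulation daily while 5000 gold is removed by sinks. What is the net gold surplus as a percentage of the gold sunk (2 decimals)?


Net gold = 25000 - 5000 = 20000
Inflation rate = net / sunk * 100 = 20000 / 5000 * 100
= 4.0 * 100
= 400.00%

400.00%


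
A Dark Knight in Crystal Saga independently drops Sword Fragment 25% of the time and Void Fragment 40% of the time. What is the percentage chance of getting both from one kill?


For independent events, P(both) = P(A) * P(B)
= 25% * 40%
= 1000 / 100 %
= 10.0%

10.0%


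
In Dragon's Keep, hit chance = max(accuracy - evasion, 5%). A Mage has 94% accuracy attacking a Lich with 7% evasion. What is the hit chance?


accuracy - evasion = 94 - 7 = 87
Apply floor: max(87, 5) = 87
Hit chance = 87%

87%


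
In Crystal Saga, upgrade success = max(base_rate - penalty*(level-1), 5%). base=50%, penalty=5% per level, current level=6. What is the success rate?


raw_rate = 50 - 5 * (6 - 1)
= 50 - 5 * 5
= 50 - 25
= 25
Apply floor: max(25, 5) = 25%

25%


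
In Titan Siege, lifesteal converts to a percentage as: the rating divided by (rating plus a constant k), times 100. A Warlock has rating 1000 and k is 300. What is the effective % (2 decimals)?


effective% = rating / (rating + k) * 100
= 1000 / (1000 + 300) * 100
= 1000 / 1300 * 100
= 0.769231 * 100
= 76.92%

76.92%


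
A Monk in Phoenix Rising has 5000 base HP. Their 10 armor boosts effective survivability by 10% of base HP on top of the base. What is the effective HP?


EHP = 5000 * (1 + 10/100)
= 5000 * (1 + 0.1)
= 5000 * 1.1
= 5500.0

5500.0 EHP


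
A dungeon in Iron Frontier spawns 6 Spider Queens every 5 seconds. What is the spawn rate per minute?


Spawns per minute = count * (60 / interval)
= 6 * (60 / 5)
= 6 * 12.0
= 72.0

72.0 per minute


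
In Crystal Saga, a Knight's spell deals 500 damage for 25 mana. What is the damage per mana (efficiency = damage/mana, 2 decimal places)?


Efficiency = damage / mana
= 500 / 25
= 20.00

20.00 dmg/mana


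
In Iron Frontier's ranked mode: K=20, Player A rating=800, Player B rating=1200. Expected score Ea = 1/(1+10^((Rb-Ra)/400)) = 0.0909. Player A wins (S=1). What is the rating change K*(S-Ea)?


Elo update: delta = K * (S - Ea), where S = 1 (wins)
S - Ea = 1 - 0.0909 = 0.9091
Rating change = 20 * 0.9091
= 18.18

18.18 rating points


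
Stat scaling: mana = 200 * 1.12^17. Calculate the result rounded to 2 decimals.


value = base * growth^level
= 200 * 1.12^17
= 200 * 6.866041
= 1373.21

1373.21 mana


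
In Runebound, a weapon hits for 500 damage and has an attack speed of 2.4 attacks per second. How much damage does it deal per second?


DPS = damage * attack_speed
= 500 * 2.4
= 1200.0

1200.0 DPS


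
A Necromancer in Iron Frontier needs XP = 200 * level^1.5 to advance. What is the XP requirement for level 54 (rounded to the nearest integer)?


XP = 200 * level^1.5
Substitute level = 54:
XP = 200 * 54^1.5
= 200 * 396.8173
= 79363

79363 XP


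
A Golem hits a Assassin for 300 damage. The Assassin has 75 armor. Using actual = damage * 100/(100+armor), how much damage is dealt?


actual = 300 * 100 / (100 + 75)
= 300 * 100 / 175
= 30000 / 175
= 171.43

171.43 damage


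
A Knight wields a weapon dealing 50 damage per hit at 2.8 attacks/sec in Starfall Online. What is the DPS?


DPS = damage * attack_speed
= 50 * 2.8
= 140.0

140.0 DPS


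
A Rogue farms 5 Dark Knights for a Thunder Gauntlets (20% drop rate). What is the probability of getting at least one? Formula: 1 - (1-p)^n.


P(at least one) = 1 - P(none) = 1 - (1-p)^n
p = 20/100 = 0.2
1 - p = 0.8
(1 - p)^5 = 0.8^5 = 0.327680
P(at least one) = 1 - 0.327680 = 0.6723

0.6723


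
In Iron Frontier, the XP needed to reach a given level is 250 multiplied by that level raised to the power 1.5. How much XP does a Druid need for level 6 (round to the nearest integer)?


XP = 250 * level^1.5
Substitute level = 6:
XP = 250 * 6^1.5
= 250 * 14.6969
= 3674

3674 XP


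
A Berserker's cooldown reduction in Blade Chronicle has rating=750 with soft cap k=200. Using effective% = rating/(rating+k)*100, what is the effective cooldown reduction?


effective% = rating / (rating + k) * 100
= 750 / (750 + 200) * 100
= 750 / 950 * 100
= 0.789474 * 100
= 78.95%

78.95%


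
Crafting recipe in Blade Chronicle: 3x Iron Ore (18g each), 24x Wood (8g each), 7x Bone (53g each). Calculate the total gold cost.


Cost breakdown:
  Iron Ore: 3 * 18 = 54
  Wood: 24 * 8 = 192
  Bone: 7 * 53 = 371
Total = 54 + 192 + 371 = 617

617 gold


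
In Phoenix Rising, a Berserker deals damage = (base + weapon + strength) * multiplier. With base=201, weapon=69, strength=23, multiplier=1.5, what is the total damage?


Sum base + weapon + str = 201 + 69 + 23 = 293
Multiply by 1.5:
293 * 1.5 = 439.5

439.5 damage


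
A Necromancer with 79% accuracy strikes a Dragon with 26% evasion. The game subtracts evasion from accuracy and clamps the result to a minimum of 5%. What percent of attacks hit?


accuracy - evasion = 79 - 26 = 53
Apply floor: max(53, 5) = 53
Hit chance = 53%

53%


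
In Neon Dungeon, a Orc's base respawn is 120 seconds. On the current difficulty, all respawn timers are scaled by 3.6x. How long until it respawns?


Respawn time = base * multiplier
= 120 * 3.6
= 432.0 seconds

432.0 seconds


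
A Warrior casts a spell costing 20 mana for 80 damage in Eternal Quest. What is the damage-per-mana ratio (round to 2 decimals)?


Efficiency = damage / mana
= 80 / 20
= 4.00

4.00 dmg/mana


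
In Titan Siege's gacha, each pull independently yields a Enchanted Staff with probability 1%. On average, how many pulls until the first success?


Expected pulls for a geometric distribution = 1/p = 100 / rate%
= 100 / 1
= 100.0

100.0 pulls


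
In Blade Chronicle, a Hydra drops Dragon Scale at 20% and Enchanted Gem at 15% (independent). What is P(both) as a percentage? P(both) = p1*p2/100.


For independent events, P(both) = P(A) * P(B)
= 20% * 15%
= 300 / 100 %
= 3.0%

3.0%


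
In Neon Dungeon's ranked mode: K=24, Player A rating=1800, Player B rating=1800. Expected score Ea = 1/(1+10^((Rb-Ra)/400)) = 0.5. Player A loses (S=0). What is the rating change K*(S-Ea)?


Elo update: delta = K * (S - Ea), where S = 0 (loses)
S - Ea = 0 - 0.5 = -0.5
Rating change = 24 * -0.5
= -12.00

-12.00 rating points


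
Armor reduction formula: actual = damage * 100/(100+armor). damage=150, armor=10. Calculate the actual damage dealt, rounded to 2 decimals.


actual = 150 * 100 / (100 + 10)
= 150 * 100 / 110
= 15000 / 110
= 136.36

136.36 damage


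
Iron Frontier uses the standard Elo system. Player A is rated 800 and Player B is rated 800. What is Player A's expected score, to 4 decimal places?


Elo expected score: Ea = 1/(1 + 10^((Rb-Ra)/400))
Rb - Ra = 800 - 800 = 0
(Rb-Ra)/400 = 0/400 = 0.0
10^0.0 = 1.0
Ea = 1/(1 + 1.0) = 1/2.0 = 0.5000

0.5000


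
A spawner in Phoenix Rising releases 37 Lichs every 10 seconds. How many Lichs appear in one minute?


Spawns per minute = count * (60 / interval)
= 37 * (60 / 10)
= 37 * 6.0
= 222.0

222.0 per minute


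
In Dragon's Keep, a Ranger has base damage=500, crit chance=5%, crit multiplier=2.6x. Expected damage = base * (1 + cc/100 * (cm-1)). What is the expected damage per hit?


E[dmg] = base * (1 + crit_chance * (crit_mult - 1))
cc as decimal = 5/100 = 0.05
cm - 1 = 2.6 - 1 = 1.6
Bonus factor = 0.05 * 1.6 = 0.08
Total multiplier = 1 + 0.08 = 1.08
Expected damage = 500 * 1.08 = 540.00

540.00 damage


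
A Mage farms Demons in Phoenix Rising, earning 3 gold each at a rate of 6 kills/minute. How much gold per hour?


Gold per minute = 3 * 6 = 18
Gold per hour = 18 * 60 = 1080

1080 gold/hour


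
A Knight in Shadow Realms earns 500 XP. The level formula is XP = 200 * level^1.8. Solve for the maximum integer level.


XP = 200 * level^1.8, so level = (XP / 200)^(1/1.8)
= (500 / 200)^(1/1.8)
= 2.5^0.5556
= 1.6637
Floor: level = 1

level 1


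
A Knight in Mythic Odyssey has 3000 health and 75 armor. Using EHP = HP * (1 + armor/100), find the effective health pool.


EHP = 3000 * (1 + 75/100)
= 3000 * (1 + 0.75)
= 3000 * 1.75
= 5250.0

5250.0 EHP


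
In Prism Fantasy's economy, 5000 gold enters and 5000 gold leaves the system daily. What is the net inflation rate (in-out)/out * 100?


Net gold = 5000 - 5000 = 0
Inflation rate = net / sunk * 100 = 0 / 5000 * 100
= 0.0 * 100
= 0.00%

0.00%


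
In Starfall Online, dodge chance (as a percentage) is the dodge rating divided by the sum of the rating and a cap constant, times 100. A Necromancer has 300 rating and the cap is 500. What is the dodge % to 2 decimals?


dodge% = 300 / (300 + 500) * 100
= 300 / 800 * 100
= 0.375 * 100
= 37.50%

37.50%


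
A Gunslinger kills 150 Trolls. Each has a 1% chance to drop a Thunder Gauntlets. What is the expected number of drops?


Expected drops = kills * (drop_rate / 100)
= 150 * (1 / 100)
= 150 * 0.01
= 1.5

1.5 drops


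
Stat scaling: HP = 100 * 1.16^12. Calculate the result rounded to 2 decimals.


value = base * growth^level
= 100 * 1.16^12
= 100 * 5.936027
= 593.60

593.60 HP


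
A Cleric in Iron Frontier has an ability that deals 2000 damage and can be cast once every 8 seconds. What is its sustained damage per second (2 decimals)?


DPS = damage / cooldown
= 2000 / 8
= 250.00

250.00 DPS


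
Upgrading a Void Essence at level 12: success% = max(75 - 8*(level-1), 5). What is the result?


raw_rate = 75 - 8 * (12 - 1)
= 75 - 8 * 11
= 75 - 88
= -13
Apply floor: max(-13, 5) = 5%

5%


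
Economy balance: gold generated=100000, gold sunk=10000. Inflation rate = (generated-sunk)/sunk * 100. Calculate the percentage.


Net gold = 100000 - 10000 = 90000
Inflation rate = net / sunk * 100 = 90000 / 10000 * 100
= 9.0 * 100
= 900.00%

900.00%


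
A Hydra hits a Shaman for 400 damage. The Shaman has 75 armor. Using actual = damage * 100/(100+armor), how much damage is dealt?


actual = 400 * 100 / (100 + 75)
= 400 * 100 / 175
= 40000 / 175
= 228.57

228.57 damage


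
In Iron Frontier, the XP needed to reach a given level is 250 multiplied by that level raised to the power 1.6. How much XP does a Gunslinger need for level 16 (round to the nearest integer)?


XP = 250 * level^1.6
Substitute level = 16:
XP = 250 * 16^1.6
= 250 * 84.4485
= 21112

21112 XP


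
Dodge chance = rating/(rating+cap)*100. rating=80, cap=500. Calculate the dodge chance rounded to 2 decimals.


dodge% = 80 / (80 + 500) * 100
= 80 / 580 * 100
= 0.137931 * 100
= 13.79%

13.79%


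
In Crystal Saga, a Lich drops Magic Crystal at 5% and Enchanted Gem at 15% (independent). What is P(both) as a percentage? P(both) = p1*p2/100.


For independent events, P(both) = P(A) * P(B)
= 5% * 15%
= 75 / 100 %
= 0.75%

0.75%


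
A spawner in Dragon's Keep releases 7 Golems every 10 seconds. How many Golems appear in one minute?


Spawns per minute = count * (60 / interval)
= 7 * (60 / 10)
= 7 * 6.0
= 42.0

42.0 per minute


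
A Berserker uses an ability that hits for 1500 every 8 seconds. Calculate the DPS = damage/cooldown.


DPS = damage / cooldown
= 1500 / 8
= 187.50

187.50 DPS


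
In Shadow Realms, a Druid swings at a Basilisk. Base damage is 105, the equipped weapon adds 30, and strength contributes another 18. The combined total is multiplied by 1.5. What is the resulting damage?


Sum base + weapon + str = 105 + 30 + 18 = 153
Multiply by 1.5:
153 * 1.5 = 229.5

229.5 damage


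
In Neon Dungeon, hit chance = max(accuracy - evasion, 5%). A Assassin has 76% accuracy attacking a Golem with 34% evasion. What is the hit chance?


accuracy - evasion = 76 - 34 = 42
Apply floor: max(42, 5) = 42
Hit chance = 42%

42%


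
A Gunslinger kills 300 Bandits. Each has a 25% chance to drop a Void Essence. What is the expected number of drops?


Expected drops = kills * (drop_rate / 100)
= 300 * (25 / 100)
= 300 * 0.25
= 75.0

75.0 drops


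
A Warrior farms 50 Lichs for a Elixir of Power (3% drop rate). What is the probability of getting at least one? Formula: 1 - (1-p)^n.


P(at least one) = 1 - P(none) = 1 - (1-p)^n
p = 3/100 = 0.03
1 - p = 0.97
(1 - p)^50 = 0.97^50 = 0.218065
P(at least one) = 1 - 0.218065 = 0.7819

0.7819
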